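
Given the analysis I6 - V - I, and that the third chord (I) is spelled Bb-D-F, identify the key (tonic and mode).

The anchor chord is a major triad on Bb, labeled I.
If Bb is scale degree 1 and the mode makes that degree carry a major triad, the tonic is Bb and the mode is major.

Bb major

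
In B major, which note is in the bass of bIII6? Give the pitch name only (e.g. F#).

bIII in B major has root D; the chord is D-F#-A.
The figure 6 means first inversion — the third is in the bass.

F#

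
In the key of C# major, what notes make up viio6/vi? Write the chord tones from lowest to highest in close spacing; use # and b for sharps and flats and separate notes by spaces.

B# D# G##

The slash marks an applied leading-tone chord: viio of vi. In C# major, vi is A#, so the leading tone to it is G##, a half step below.
Building a diminished triad on G## gives G##-B#-D#.
The figured bass 6 indicates first inversion, placing the third (B#) in the bass: B#-D#-G##.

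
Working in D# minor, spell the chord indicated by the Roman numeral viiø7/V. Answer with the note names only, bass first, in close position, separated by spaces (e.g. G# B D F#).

G## B# D# F##

The slash marks an applied leading-tone chord: viio of V. In D# minor, V is A#, so the leading tone to it is G##, a half step below.
Building a half-diminished seventh chord on G## gives G##-B#-D#-F##.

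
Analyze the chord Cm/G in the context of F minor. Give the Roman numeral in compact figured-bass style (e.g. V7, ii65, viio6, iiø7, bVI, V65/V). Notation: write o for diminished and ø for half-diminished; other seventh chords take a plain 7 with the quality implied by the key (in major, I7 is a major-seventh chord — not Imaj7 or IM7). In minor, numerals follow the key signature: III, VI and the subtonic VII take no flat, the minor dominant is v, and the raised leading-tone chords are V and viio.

v64

Stacked in thirds the chord is C-Eb-G: a minor triad on C.
C is scale degree 5 in F minor, and a minor triad on that degree is written v.
With G in the bass the chord is in second inversion, so the figured bass is 64.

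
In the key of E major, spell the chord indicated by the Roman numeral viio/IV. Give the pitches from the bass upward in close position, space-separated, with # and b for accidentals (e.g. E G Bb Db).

G# B D

viio/IV is a secondary leading-tone chord. The target IV is A in E major; the applied chord is rooted a semitone below, on G#.
Building a diminished triad on G# gives G#-B-D.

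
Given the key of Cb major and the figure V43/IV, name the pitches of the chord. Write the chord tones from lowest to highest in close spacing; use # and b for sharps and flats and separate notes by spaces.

Gb Bbb Cb Eb

The slash means an applied dominant: we want the dominant of IV. In Cb major, IV is Fb major, and its dominant is built on Cb.
Building a dominant seventh chord on Cb gives Cb-Eb-Gb-Bbb.
The figured bass 43 indicates second inversion, placing the fifth (Gb) in the bass: Gb-Bbb-Cb-Eb.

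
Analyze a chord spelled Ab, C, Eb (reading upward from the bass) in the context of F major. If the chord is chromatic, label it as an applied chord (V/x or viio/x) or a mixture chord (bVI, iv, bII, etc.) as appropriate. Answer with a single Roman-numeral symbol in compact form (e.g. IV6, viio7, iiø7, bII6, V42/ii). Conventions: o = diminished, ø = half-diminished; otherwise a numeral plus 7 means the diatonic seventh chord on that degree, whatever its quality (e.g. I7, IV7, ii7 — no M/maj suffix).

Stacked in thirds the chord is Ab-C-Eb: a major triad on Ab.
Ab is the lowered third degree of F major (diatonic 3 would be A). This is a major triad on the lowered third degree, borrowed from the parallel minor.

bIII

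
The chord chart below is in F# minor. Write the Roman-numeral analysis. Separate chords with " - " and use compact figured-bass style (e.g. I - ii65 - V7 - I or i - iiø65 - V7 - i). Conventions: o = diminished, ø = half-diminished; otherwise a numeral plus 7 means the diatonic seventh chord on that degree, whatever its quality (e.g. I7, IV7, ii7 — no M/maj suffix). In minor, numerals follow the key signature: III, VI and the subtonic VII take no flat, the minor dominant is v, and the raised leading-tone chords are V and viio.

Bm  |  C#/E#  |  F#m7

Bm: root B is the subdominant; minor triad there is iv.
C#/E#: major triad on C# = scale degree 5 → V6.
F#m7: minor seventh chord on F# = scale degree 1 → i7.

iv - V6 - i7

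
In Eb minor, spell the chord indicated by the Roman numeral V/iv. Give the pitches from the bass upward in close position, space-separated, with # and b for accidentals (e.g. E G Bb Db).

Eb G Bb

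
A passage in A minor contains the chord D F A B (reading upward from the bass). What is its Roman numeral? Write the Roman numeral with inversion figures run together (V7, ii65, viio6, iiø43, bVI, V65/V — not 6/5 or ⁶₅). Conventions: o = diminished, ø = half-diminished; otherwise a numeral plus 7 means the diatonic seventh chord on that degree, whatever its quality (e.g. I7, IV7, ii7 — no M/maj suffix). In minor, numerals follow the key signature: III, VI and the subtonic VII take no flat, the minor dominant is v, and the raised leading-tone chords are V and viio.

Stacked in thirds the chord is B-D-F-A: a half-diminished seventh chord on B.
B is scale degree 2 in A minor, and a half-diminished seventh chord on that degree is written iiø7.
With D in the bass the chord is in first inversion, so the figured bass is 65.

iiø65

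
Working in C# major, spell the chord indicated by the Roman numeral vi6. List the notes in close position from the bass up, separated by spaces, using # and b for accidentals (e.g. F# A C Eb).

C# E# A#

In C# major, scale degree 6 is A#, and the diatonic chord built there is a minor triad.
That chord is spelled A#-C#-E#.
With the 6 figure the chord is in first inversion; from the bass C# upward in close position it reads C#-E#-A#.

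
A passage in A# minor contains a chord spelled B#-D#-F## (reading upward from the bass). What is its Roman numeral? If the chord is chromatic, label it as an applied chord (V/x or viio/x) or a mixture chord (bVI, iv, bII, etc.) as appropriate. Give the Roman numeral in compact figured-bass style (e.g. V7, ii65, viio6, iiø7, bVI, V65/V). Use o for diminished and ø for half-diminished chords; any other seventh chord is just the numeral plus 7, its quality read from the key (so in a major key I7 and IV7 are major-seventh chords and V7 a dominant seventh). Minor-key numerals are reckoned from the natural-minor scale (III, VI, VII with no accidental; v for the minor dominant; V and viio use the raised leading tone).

ii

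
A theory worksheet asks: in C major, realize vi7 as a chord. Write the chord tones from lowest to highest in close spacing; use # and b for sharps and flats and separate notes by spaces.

A C E G

The numeral's case and figure indicate a minor seventh chord. In C major its root, the sixth degree, is A.
Stacking thirds from A gives A-C-E-G.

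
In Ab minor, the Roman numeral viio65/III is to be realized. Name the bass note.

Db

The applied chord viio65/III is rooted on Bb: Bb-Db-Fb-Abb.
The figure 65 means first inversion — the third is in the bass.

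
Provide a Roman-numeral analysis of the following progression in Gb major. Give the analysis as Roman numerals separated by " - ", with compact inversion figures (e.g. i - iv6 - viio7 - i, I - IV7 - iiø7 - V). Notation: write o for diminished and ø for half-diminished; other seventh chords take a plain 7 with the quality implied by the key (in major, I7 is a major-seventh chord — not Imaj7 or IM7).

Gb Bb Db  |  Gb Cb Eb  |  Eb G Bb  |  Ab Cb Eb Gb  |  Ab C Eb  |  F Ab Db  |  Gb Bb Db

I - IV64 - V/ii - ii7 - V/V - V6 - I

Gb-Bb-Db: root Gb is the tonic; major triad there is I.
Gb-Cb-Eb has root Cb, degree 4 in Gb major, so IV64.
Eb-G-Bb: a major triad on Eb, the applied dominant of ii → V/ii.
Ab-Cb-Eb-Gb has root Ab, degree 2 in Gb major, so ii7.
Ab-C-Eb: chromatic; Ab is V of V, so V/V.
F-Ab-Db has root Db, degree 5 in Gb major, so V6.
Gb-Bb-Db has root Gb, degree 1 in Gb major, so I.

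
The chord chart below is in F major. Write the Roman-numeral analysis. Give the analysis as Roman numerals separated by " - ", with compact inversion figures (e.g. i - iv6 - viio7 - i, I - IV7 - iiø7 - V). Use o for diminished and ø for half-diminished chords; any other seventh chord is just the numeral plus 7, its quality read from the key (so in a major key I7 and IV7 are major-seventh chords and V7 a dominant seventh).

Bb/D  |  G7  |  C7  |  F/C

Bb/D has root Bb, degree 4 in F major, so IV6.
G7 is the secondary dominant of V (dominant seventh chord on G): V7/V.
C7: root C is the dominant; dominant seventh chord there is V7.
F/C: root F is the tonic; major triad there is I64.

IV6 - V7/V - V7 - I64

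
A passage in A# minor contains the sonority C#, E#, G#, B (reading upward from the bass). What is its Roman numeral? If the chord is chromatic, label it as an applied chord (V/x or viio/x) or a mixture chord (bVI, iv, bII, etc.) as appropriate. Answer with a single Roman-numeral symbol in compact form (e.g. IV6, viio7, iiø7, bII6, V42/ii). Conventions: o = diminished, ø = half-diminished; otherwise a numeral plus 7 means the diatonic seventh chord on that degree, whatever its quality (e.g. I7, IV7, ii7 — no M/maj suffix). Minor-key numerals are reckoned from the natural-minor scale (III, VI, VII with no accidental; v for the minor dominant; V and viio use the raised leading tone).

Stacked in thirds the chord is C#-E#-G#-B: a dominant seventh chord on C#.
C# is not a diatonic chord root with this quality in A# minor, but it lies a perfect fifth above F# (VI), so the chord functions as an applied dominant of VI.

V7/VI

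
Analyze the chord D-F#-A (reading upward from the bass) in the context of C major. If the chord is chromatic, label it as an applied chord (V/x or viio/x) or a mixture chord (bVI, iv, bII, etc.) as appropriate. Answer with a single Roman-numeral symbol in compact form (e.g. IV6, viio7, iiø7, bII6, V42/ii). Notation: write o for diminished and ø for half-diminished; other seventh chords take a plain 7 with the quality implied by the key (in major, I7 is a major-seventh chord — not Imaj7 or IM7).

Stacked in thirds the chord is D-F#-A: a major triad on D.
D is not a diatonic chord root with this quality in C major, but it lies a perfect fifth above G (V), so the chord functions as an applied dominant of V.

V/V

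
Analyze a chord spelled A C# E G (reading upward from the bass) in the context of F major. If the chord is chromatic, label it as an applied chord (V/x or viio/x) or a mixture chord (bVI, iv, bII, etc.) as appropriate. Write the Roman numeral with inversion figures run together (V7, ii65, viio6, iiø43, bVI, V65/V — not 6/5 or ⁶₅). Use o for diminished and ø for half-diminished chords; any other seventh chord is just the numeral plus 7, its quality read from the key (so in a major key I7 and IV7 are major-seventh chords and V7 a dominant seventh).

V7/vi

Stacked in thirds the chord is A-C#-E-G: a dominant seventh chord on A.
A is not a diatonic chord root with this quality in F major, but it lies a perfect fifth above D (vi), so the chord functions as an applied dominant of vi.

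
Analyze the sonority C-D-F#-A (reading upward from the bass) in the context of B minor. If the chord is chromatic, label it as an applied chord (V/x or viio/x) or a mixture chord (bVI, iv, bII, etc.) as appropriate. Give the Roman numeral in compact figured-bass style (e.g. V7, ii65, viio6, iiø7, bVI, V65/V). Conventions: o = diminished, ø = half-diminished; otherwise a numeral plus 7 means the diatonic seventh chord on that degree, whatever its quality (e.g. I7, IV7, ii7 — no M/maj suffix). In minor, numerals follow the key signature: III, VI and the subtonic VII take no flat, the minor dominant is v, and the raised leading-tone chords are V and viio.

Stacked in thirds the chord is D-F#-A-C: a dominant seventh chord on D.
D is not a diatonic chord root with this quality in B minor, but it lies a perfect fifth above G (VI), so the chord functions as an applied dominant of VI.
With C in the bass the chord is in third inversion, so the figured bass is 42.

V42/VI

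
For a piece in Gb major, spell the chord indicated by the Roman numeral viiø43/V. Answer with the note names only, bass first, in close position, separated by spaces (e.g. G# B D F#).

The slash marks an applied leading-tone chord: viio of V. In Gb major, V is Db, so the leading tone to it is C, a half step below.
Building a half-diminished seventh chord on C gives C-Eb-Gb-Bb.
The figured bass 43 indicates second inversion, placing the fifth (Gb) in the bass: Gb-Bb-C-Eb.

Gb Bb C Eb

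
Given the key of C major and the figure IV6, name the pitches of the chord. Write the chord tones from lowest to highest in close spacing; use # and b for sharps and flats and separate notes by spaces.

The numeral's case and figure indicate a major triad. In C major its root, the subdominant, is F.
That chord is spelled F-A-C.
With the 6 figure the chord is in first inversion; from the bass A upward in close position it reads A-C-F.

A C F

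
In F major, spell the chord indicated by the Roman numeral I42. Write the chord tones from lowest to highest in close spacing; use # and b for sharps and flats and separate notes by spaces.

E F A C

In F major, the tonic is F, and the diatonic chord built there is a major seventh chord.
Stacking thirds from F gives F-A-C-E.
The figured bass 42 indicates third inversion, placing the seventh (E) in the bass: E-F-A-C.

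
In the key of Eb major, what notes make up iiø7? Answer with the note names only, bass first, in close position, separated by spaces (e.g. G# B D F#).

F Ab Cb Eb

iiø7 is the half-diminished supertonic seventh, borrowed from the parallel minor. In Eb major that root is F.
So the chord is F-Ab-Cb-Eb, a half-diminished seventh chord.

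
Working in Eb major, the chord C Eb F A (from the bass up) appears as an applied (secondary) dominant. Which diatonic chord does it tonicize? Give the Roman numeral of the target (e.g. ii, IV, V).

V

The chord is a dominant seventh chord on F.
A dominant resolves down a perfect fifth: F → Bb. In Eb major, Bb is scale degree 5, i.e. V.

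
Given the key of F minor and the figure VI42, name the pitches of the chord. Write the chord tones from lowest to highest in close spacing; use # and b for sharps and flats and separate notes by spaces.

C Db F Ab

In F minor, the sixth degree is Db, and the diatonic chord built there is a major seventh chord.
That chord is spelled Db-F-Ab-C.
With the 42 figure the chord is in third inversion; from the bass C upward in close position it reads C-Db-F-Ab.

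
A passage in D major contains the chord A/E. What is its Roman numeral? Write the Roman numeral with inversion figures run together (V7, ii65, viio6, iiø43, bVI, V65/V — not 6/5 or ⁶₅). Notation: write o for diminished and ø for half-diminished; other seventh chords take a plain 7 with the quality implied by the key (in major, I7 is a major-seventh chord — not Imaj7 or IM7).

Stacked in thirds the chord is A-C#-E: a major triad on A.
A is scale degree 5 in D major, and a major triad on that degree is written V.
With E in the bass the chord is in second inversion, so the figured bass is 64.

V64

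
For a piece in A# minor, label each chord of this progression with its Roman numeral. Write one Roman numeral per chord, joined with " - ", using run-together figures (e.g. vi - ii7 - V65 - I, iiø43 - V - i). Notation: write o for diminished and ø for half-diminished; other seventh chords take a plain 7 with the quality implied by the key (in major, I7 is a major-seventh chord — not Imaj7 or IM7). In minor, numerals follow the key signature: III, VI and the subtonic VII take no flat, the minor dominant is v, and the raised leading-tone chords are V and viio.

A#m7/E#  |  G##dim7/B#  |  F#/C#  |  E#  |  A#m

A#m7/E#: minor seventh chord on A# = scale degree 1 → i43.
G##dim7/B#: fully diminished seventh chord on G## = scale degree 7 → viio65.
F#/C#: root F# is the submediant; major triad there is VI64.
E#: major triad on E# = scale degree 5 → V.
A#m has root A#, degree 1 in A# minor, so i.

i43 - viio65 - VI64 - V - i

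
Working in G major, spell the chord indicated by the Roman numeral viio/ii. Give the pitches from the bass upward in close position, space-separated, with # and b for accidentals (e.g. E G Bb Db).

The slash marks an applied leading-tone chord: viio of ii. In G major, ii is A, so the leading tone to it is G#, a half step below.
Building a diminished triad on G# gives G#-B-D.

G# B D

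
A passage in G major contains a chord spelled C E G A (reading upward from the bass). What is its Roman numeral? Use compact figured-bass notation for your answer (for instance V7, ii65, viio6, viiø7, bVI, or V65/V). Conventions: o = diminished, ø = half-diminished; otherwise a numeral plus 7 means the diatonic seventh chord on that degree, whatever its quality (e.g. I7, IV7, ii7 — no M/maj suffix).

The pitches A-C-E-G form a minor seventh chord rooted on A.
In G major, A is the supertonic; the diatonic minor seventh chord there is ii7.
With C in the bass the chord is in first inversion, so the figured bass is 65.

ii65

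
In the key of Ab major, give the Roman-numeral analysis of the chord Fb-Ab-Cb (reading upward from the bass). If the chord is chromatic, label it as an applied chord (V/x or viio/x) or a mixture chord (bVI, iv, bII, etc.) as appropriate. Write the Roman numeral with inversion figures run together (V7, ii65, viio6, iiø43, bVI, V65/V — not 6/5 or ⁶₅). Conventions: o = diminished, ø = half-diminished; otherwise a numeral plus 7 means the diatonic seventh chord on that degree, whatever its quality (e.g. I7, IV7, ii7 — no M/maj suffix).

Stacked in thirds the chord is Fb-Ab-Cb: a major triad on Fb.
Fb is the lowered sixth degree of Ab major (diatonic 6 would be F). This is a major triad on the lowered sixth degree, borrowed from the parallel minor.

bVI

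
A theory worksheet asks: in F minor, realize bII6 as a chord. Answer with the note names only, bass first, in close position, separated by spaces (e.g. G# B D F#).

Bb Db Gb

Scale degree 2 in F minor is G; lowering it a half step gives Gb. bII6 is the Neapolitan sixth — a major triad on the lowered second degree, here in its customary first inversion.
So the chord is Gb-Bb-Db, a major triad.
The figured bass 6 indicates first inversion, placing the third (Bb) in the bass: Bb-Db-Gb.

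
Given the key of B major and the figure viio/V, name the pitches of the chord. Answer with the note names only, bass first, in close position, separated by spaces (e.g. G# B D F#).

E# G# B

The slash marks an applied leading-tone chord: viio of V. In B major, V is F#, so the leading tone to it is E#, a half step below.
Building a diminished triad on E# gives E#-G#-B.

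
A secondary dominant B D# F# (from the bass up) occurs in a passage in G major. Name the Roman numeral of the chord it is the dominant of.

vi

The chord is a major triad on B.
A dominant resolves down a perfect fifth: B → E. In G major, E is scale degree 6, i.e. vi.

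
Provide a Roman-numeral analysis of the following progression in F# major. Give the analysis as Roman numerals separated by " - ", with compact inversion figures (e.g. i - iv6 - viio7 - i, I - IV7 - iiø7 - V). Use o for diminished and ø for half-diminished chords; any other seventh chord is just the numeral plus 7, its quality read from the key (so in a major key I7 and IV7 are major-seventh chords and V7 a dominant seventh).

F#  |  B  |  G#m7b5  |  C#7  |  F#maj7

F#: root F# is the tonic; major triad there is I.
B: major triad on B = scale degree 4 → IV.
G#m7b5 is non-diatonic — iiø7, a mixture chord from F# minor.
C#7: root C# is the dominant; dominant seventh chord there is V7.
F#maj7 has root F#, degree 1 in F# major, so I7.

I - IV - iiø7 - V7 - I7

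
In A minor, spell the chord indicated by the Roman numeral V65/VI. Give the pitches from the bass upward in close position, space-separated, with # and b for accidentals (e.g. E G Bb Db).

E G Bb C

V65/VI is a secondary dominant — the dominant seventh of VI. VI in A minor is F, so the applied chord's root is C, a perfect fifth above.
Building a dominant seventh chord on C gives C-E-G-Bb.
The figured bass 65 indicates first inversion, placing the third (E) in the bass: E-G-Bb-C.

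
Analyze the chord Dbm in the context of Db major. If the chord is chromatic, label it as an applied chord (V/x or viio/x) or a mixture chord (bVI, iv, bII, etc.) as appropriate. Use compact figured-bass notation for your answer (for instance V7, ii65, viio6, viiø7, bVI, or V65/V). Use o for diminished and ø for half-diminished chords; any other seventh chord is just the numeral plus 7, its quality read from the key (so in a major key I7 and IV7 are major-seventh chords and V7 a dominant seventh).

i

The pitches Db-Fb-Ab form a minor triad rooted on Db.
Db is the first degree of Db major. This is the minor tonic, borrowed from the parallel minor.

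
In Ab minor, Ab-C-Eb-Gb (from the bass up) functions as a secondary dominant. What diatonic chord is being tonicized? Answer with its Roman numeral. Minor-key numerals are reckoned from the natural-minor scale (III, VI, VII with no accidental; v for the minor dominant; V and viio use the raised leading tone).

The chord is a dominant seventh chord on Ab.
A dominant resolves down a perfect fifth: Ab → Db. In Ab minor, Db is scale degree 4, i.e. iv.

iv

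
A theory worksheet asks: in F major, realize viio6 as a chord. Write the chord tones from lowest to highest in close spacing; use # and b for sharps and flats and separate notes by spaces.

G Bb E

The numeral's case and figure indicate a diminished triad. In F major its root, scale degree 7, is E.
That chord is spelled E-G-Bb.
The figured bass 6 indicates first inversion, placing the third (G) in the bass: G-Bb-E.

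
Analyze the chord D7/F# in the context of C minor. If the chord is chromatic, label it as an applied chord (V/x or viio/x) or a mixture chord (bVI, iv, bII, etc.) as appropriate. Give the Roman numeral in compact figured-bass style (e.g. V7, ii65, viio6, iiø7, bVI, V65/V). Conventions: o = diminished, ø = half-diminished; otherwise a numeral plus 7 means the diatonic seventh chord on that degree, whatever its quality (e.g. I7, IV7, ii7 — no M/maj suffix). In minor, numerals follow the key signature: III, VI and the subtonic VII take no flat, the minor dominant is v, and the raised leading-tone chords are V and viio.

V65/V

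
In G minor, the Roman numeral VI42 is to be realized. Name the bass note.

VI in G minor has root Eb; the chord is Eb-G-Bb-D.
The figure 42 means third inversion — the seventh is in the bass.

D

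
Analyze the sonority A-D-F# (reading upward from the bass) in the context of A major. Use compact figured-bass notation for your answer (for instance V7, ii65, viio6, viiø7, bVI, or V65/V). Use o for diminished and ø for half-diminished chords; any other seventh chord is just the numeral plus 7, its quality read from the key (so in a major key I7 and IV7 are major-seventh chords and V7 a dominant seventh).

The pitches D-F#-A form a major triad rooted on D.
D is scale degree 4 in A major, and a major triad on that degree is written IV.
With A in the bass the chord is in second inversion, so the figured bass is 64.

IV64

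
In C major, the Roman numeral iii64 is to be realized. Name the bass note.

B

iii in C major has root E; the chord is E-G-B.
The figure 64 means second inversion — the fifth is in the bass.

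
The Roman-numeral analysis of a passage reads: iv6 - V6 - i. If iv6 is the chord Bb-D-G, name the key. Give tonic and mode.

D minor

iv6 is given as Bb-D-G — a minor triad with root G.
iv6 on G implies G is the subdominant; that puts the tonic at D, and the lowercase numeral fits minor mode.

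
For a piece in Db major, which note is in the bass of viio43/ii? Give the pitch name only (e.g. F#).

The applied chord viio43/ii is rooted on D: D-F-Ab-Cb.
The figure 43 means second inversion — the fifth is in the bass.

Ab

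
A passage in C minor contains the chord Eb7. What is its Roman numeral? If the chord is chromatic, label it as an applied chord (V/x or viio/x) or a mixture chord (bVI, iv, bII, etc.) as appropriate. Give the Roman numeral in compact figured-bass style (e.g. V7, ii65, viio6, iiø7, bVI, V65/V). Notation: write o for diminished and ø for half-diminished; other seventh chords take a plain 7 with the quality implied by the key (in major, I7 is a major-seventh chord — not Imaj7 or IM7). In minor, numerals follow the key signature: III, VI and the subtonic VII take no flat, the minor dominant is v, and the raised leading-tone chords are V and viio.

V7/VI

Stacked in thirds the chord is Eb-G-Bb-Db: a dominant seventh chord on Eb.
Eb is not a diatonic chord root with this quality in C minor, but it lies a perfect fifth above Ab (VI), so the chord functions as an applied dominant of VI.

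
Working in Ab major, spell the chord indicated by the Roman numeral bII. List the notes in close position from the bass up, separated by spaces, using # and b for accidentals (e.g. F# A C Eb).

Bbb Db Fb

bII is the Neapolitan chord — a major triad on the lowered second degree. In Ab major that root is Bbb.
So the chord is Bbb-Db-Fb, a major triad.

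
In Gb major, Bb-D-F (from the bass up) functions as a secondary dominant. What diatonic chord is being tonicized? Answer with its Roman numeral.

The chord is a major triad on Bb.
A dominant resolves down a perfect fifth: Bb → Eb. In Gb major, Eb is scale degree 6, i.e. vi.

vi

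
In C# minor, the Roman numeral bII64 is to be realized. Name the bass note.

A

bII in C# minor has root D; the chord is D-F#-A.
The figure 64 means second inversion — the fifth is in the bass.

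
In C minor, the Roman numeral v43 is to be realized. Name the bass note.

D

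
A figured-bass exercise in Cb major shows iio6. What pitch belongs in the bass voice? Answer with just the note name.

iio in Cb major has root Db; the chord is Db-Fb-Abb.
The figure 6 means first inversion — the third is in the bass.

Fb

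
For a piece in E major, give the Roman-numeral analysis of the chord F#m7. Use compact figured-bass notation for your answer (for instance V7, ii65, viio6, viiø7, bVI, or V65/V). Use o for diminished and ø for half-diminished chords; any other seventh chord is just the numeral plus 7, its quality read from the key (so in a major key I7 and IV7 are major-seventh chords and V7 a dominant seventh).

Stacked in thirds the chord is F#-A-C#-E: a minor seventh chord on F#.
F# is scale degree 2 in E major, and a minor seventh chord on that degree is written ii7.

ii7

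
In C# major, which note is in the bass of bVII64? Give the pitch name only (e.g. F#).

bVII in C# major has root B; the chord is B-D#-F#.
The figure 64 means second inversion — the fifth is in the bass.

F#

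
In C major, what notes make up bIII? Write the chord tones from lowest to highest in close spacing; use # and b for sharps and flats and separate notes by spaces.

Scale degree 3 in C major is E; lowering it a half step gives Eb. bIII is a major triad on the lowered third degree, borrowed from the parallel minor.
So the chord is Eb-G-Bb, a major triad.

Eb G Bb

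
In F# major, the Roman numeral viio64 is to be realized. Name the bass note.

B

viio in F# major has root E#; the chord is E#-G#-B.
The figure 64 means second inversion — the fifth is in the bass.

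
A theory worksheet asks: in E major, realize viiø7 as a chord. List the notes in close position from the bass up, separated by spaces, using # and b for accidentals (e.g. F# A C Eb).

D# F# A C#

The numeral's case and figure indicate a half-diminished seventh chord. In E major its root, the leading tone, is D#.
Stacking thirds from D# gives D#-F#-A-C#.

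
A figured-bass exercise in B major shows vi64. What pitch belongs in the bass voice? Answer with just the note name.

D#

vi in B major has root G#; the chord is G#-B-D#.
The figure 64 means second inversion — the fifth is in the bass.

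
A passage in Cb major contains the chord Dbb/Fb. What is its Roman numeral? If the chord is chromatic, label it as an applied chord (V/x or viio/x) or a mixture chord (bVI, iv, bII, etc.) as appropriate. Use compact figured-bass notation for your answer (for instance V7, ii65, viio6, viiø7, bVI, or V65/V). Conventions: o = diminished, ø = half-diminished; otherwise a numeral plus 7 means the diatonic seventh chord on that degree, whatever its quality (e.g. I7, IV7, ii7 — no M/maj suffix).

Stacked in thirds the chord is Dbb-Fb-Abb: a major triad on Dbb.
Dbb is the lowered second degree of Cb major (diatonic 2 would be Db). This is the Neapolitan sixth — a major triad on the lowered second degree, here in its customary first inversion.
With Fb in the bass the chord is in first inversion, so the figured bass is 6.

bII6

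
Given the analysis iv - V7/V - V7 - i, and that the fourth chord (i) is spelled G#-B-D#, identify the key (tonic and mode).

G# minor

The anchor chord is a minor triad on G#, labeled i.
If G# is scale degree 1 and the mode makes that degree carry a minor triad, the tonic is G# and the mode is minor.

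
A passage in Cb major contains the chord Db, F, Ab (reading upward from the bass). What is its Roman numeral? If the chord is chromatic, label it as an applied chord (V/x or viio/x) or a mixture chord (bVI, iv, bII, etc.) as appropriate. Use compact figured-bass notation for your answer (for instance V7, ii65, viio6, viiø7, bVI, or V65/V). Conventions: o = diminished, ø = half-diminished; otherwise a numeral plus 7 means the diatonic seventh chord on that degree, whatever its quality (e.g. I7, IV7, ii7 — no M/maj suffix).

V/V

Stacked in thirds the chord is Db-F-Ab: a major triad on Db.
Db is not a diatonic chord root with this quality in Cb major, but it lies a perfect fifth above Gb (V), so the chord functions as an applied dominant of V.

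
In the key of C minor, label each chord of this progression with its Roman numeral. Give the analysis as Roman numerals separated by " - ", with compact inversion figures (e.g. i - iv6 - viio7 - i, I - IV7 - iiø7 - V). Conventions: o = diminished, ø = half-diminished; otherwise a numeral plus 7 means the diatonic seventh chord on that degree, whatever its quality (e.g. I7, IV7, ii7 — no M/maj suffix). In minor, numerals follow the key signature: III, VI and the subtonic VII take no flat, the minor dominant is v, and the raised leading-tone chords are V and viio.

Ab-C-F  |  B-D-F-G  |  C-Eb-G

Ab-C-F has root F, degree 4 in C minor, so iv6.
B-D-F-G: dominant seventh chord on G = scale degree 5 → V65.
C-Eb-G: minor triad on C = scale degree 1 → i.

iv6 - V65 - i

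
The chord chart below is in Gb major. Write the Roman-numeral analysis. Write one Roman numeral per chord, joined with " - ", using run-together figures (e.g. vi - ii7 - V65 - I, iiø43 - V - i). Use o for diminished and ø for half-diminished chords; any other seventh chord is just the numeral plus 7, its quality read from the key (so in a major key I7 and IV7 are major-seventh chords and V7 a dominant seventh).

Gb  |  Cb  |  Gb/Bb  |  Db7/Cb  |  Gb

I - IV - I6 - V42 - I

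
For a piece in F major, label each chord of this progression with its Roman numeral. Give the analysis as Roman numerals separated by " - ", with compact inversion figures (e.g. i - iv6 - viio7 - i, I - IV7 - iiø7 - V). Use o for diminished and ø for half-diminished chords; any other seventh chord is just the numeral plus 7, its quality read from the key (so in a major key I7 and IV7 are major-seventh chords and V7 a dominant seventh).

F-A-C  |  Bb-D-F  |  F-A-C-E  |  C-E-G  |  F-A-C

I - IV - I7 - V - I

F-A-C: major triad on F = scale degree 1 → I.
Bb-D-F: root Bb is the subdominant; major triad there is IV.
F-A-C-E: major seventh chord on F = scale degree 1 → I7.
C-E-G: root C is the dominant; major triad there is V.
F-A-C: major triad on F = scale degree 1 → I.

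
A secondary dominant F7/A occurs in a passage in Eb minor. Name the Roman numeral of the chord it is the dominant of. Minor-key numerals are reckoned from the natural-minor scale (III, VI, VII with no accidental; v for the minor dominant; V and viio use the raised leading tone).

V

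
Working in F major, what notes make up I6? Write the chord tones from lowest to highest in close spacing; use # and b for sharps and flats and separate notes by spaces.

In F major, the first degree is F, and the diatonic chord built there is a major triad.
That chord is spelled F-A-C.
With the 6 figure the chord is in first inversion; from the bass A upward in close position it reads A-C-F.

A C F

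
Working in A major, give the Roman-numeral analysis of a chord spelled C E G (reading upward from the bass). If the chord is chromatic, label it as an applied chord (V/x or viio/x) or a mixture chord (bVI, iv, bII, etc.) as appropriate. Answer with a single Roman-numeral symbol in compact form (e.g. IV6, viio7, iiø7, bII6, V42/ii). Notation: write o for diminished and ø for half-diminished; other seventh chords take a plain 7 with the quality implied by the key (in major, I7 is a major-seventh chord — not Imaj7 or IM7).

bIII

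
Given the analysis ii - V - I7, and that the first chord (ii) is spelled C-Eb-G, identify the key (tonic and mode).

Bb major

The chord Cm is a minor triad rooted on C; its label is ii.
ii on C implies C is the supertonic; that puts the tonic at Bb, and the lowercase numeral fits major mode.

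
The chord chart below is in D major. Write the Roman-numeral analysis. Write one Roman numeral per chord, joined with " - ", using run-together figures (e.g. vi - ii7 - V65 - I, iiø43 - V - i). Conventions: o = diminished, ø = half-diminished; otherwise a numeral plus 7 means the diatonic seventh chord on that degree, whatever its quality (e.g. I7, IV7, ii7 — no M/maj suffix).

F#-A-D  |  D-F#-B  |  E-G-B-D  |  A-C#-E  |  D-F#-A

I6 - vi6 - ii7 - V - I

F#-A-D has root D, degree 1 in D major, so I6.
D-F#-B has root B, degree 6 in D major, so vi6.
E-G-B-D has root E, degree 2 in D major, so ii7.
A-C#-E: major triad on A = scale degree 5 → V.
D-F#-A has root D, degree 1 in D major, so I.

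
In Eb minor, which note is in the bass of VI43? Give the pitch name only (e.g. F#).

Gb

VI in Eb minor has root Cb; the chord is Cb-Eb-Gb-Bb.
The figure 43 means second inversion — the fifth is in the bass.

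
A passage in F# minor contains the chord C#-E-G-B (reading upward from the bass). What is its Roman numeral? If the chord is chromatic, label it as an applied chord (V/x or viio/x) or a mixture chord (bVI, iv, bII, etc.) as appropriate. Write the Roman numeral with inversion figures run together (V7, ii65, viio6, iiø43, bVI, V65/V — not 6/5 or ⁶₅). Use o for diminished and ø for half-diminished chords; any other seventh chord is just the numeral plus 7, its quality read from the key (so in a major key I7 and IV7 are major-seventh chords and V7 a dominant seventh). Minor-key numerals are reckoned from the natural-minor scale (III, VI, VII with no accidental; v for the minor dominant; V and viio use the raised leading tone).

The pitches C#-E-G-B form a half-diminished seventh chord rooted on C#.
C# sits a half step below D (VI in F# minor); a diminished chord there is the applied leading-tone chord of VI.

viiø7/VI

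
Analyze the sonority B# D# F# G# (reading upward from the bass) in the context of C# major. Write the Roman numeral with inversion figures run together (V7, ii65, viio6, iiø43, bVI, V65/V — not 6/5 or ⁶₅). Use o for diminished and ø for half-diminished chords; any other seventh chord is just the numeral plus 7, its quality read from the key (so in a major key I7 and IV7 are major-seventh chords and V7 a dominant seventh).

The pitches G#-B#-D#-F# form a dominant seventh chord rooted on G#.
G# is scale degree 5 in C# major, and a dominant seventh chord on that degree is written V7.
With B# in the bass the chord is in first inversion, so the figured bass is 65.

V65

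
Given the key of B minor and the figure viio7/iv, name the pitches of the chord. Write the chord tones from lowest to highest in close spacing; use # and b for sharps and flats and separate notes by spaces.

D# F# A C

viio7/iv is a secondary leading-tone chord. The target iv is E in B minor; the applied chord is rooted a semitone below, on D#.
Building a fully diminished seventh chord on D# gives D#-F#-A-C.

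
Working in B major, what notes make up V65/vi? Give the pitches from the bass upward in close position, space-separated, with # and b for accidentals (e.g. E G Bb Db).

F## A# C# D#

V65/vi is a secondary dominant — the dominant seventh of vi. vi in B major is G#, so the applied chord's root is D#, a perfect fifth above.
Building a dominant seventh chord on D# gives D#-F##-A#-C#.
With the 65 figure the chord is in first inversion; from the bass F## upward in close position it reads F##-A#-C#-D#.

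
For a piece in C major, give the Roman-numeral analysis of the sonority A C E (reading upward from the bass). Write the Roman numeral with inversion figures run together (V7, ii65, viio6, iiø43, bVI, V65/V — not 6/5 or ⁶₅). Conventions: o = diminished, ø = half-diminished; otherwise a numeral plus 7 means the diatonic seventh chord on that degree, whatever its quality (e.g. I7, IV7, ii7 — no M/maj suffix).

The pitches A-C-E form a minor triad rooted on A.
In C major, A is the submediant; the diatonic minor triad there is vi.

vi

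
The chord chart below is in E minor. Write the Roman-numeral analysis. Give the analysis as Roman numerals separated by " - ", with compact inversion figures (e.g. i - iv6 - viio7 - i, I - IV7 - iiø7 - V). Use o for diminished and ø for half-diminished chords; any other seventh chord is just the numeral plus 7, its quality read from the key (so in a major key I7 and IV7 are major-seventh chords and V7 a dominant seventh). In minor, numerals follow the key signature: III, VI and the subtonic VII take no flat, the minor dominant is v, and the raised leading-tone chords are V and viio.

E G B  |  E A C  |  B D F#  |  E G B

i - iv64 - v - i

E-G-B has root E, degree 1 in E minor, so i.
E-A-C has root A, degree 4 in E minor, so iv64.
B-D-F#: minor triad on B = scale degree 5 → v.
E-G-B: root E is the tonic; minor triad there is i.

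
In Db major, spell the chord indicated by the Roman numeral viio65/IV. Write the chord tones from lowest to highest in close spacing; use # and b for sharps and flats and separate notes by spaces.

Ab Cb Ebb F

The slash marks an applied leading-tone chord: viio of IV. In Db major, IV is Gb, so the leading tone to it is F, a half step below.
Building a fully diminished seventh chord on F gives F-Ab-Cb-Ebb.
The figured bass 65 indicates first inversion, placing the third (Ab) in the bass: Ab-Cb-Ebb-F.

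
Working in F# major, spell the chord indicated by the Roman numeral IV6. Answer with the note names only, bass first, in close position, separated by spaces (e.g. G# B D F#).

D# F# B

In F# major, the subdominant is B, and the diatonic chord built there is a major triad.
Stacking thirds from B gives B-D#-F#.
The figured bass 6 indicates first inversion, placing the third (D#) in the bass: D#-F#-B.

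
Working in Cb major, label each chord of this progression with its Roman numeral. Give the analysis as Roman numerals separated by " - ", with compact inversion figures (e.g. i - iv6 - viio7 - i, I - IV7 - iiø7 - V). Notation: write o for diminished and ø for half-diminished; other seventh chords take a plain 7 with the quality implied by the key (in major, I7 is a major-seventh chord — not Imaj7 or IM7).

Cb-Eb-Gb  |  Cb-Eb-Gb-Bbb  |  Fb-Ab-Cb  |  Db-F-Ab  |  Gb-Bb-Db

Cb-Eb-Gb has root Cb, degree 1 in Cb major, so I.
Cb-Eb-Gb-Bbb is the secondary dominant of IV (dominant seventh chord on Cb): V7/IV.
Fb-Ab-Cb has root Fb, degree 4 in Cb major, so IV.
Db-F-Ab is the secondary dominant of V (major triad on Db): V/V.
Gb-Bb-Db has root Gb, degree 5 in Cb major, so V.

I - V7/IV - IV - V/V - V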